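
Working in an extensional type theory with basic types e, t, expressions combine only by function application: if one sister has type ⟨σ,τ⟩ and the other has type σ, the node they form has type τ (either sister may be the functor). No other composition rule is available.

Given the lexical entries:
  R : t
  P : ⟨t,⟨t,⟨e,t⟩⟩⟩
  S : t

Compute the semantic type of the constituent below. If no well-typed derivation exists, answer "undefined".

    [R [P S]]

⟨e,t⟩

[P S]: ⟨t,⟨t,⟨e,t⟩⟩⟩ applied to t yields ⟨t,⟨e,t⟩⟩.
[R [P S]]: ⟨t,⟨e,t⟩⟩ applied to t yields ⟨e,t⟩.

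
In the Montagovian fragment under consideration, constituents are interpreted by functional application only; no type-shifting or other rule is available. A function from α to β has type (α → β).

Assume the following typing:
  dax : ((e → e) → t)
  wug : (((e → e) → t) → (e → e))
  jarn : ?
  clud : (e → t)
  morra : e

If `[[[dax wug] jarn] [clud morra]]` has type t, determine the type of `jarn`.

[[[dax wug] jarn] [clud morra]] must have type t. The sister [clud morra] has type t; that is not a function onto t, so [[dax wug] jarn] must be the functor, of type (t → t).
[[dax wug] jarn] must have type (t → t). The sister [dax wug] has type (e → e); that is not a function onto (t → t), so jarn must be the functor, of type ((e → e) → (t → t)).

((e → e) → (t → t))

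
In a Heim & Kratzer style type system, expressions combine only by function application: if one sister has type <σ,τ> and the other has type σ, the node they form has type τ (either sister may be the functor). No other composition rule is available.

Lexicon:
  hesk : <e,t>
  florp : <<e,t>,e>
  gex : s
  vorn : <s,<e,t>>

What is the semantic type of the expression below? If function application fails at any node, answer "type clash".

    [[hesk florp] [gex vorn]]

t

[hesk florp]: <<e,t>,e> applied to <e,t> yields e.
[gex vorn]: <s,<e,t>> applied to s yields <e,t>.
[[hesk florp] [gex vorn]]: <e,t> applied to e yields t.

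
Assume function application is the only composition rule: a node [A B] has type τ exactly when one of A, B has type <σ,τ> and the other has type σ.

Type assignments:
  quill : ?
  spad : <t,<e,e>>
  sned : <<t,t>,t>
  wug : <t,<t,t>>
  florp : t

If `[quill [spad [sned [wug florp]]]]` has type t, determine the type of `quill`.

<<e,e>,t>

For [quill [spad [sned [wug florp]]]] to have type t with [spad [sned [wug florp]]] of type <e,e>, quill must be the function: quill : <<e,e>,t>.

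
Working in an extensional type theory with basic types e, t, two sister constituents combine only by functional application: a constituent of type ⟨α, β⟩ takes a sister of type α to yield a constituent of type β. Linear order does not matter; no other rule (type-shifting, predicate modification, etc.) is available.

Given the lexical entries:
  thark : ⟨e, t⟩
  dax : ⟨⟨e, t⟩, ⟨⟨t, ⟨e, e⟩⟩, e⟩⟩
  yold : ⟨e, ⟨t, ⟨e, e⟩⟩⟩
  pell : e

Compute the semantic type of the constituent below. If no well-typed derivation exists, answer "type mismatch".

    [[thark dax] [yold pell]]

e

[thark dax]: ⟨⟨e, t⟩, ⟨⟨t, ⟨e, e⟩⟩, e⟩⟩ applied to ⟨e, t⟩ yields ⟨⟨t, ⟨e, e⟩⟩, e⟩.
[yold pell]: ⟨e, ⟨t, ⟨e, e⟩⟩⟩ applied to e yields ⟨t, ⟨e, e⟩⟩.
[[thark dax] [yold pell]]: ⟨⟨t, ⟨e, e⟩⟩, e⟩ applied to ⟨t, ⟨e, e⟩⟩ yields e.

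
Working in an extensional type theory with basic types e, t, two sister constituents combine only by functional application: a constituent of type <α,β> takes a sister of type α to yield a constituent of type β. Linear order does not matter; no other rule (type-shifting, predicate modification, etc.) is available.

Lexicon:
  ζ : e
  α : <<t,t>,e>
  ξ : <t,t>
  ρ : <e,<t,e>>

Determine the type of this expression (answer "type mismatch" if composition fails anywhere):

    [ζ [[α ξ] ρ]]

type mismatch

[α ξ]: α is <<t,t>,e>, ξ is <t,t>; result e.
[[α ξ] ρ]: ρ is <e,<t,e>>, [α ξ] is e; result <t,e>.
[ζ [[α ξ] ρ]]: e with <t,e> — neither is a function whose domain matches the other; composition fails here.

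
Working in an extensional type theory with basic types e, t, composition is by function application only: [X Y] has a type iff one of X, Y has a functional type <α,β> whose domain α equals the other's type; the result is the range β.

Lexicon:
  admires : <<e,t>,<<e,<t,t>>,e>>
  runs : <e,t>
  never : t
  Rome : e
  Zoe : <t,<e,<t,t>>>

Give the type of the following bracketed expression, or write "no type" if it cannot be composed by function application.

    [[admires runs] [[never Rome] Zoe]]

At [admires runs], admires : <<e,t>,<<e,<t,t>>,e>> takes runs : <e,t>, giving <<e,<t,t>>,e>.
[never Rome]: t with e — neither is a function whose domain matches the other; composition fails here.

no type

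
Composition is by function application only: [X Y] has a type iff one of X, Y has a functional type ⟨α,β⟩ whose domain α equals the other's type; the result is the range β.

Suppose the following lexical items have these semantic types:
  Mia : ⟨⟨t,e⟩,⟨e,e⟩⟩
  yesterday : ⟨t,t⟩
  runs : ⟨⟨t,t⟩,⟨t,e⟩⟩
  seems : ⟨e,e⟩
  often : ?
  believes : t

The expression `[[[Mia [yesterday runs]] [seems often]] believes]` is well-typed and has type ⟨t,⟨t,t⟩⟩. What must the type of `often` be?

[[[Mia [yesterday runs]] [seems often]] believes] is required to be ⟨t,⟨t,t⟩⟩. believes : t cannot yield ⟨t,⟨t,t⟩⟩ as functor, so [[Mia [yesterday runs]] [seems often]] : ⟨t,⟨t,⟨t,t⟩⟩⟩.
[[Mia [yesterday runs]] [seems often]] is required to be ⟨t,⟨t,⟨t,t⟩⟩⟩. [Mia [yesterday runs]] : ⟨e,e⟩ cannot yield ⟨t,⟨t,⟨t,t⟩⟩⟩ as functor, so [seems often] : ⟨⟨e,e⟩,⟨t,⟨t,⟨t,t⟩⟩⟩⟩.
[seems often] is required to be ⟨⟨e,e⟩,⟨t,⟨t,⟨t,t⟩⟩⟩⟩. seems : ⟨e,e⟩ cannot yield ⟨⟨e,e⟩,⟨t,⟨t,⟨t,t⟩⟩⟩⟩ as functor, so often : ⟨⟨e,e⟩,⟨⟨e,e⟩,⟨t,⟨t,⟨t,t⟩⟩⟩⟩⟩.

⟨⟨e,e⟩,⟨⟨e,e⟩,⟨t,⟨t,⟨t,t⟩⟩⟩⟩⟩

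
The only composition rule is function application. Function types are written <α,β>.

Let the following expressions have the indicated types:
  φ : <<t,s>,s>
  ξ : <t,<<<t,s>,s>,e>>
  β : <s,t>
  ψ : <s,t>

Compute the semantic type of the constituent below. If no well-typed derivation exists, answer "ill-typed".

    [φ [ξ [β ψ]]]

[β ψ]: <s,t> with <s,t> — neither is a function whose domain matches the other; composition fails here.

ill-typed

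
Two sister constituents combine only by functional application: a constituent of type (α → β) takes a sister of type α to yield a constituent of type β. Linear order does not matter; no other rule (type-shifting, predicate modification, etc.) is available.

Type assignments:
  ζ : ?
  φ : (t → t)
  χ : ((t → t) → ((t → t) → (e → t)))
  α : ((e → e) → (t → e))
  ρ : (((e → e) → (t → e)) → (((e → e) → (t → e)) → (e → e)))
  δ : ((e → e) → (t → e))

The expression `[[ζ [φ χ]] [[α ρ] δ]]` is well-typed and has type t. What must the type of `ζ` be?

For [[ζ [φ χ]] [[α ρ] δ]] to have type t with [[α ρ] δ] of type (e → e), [ζ [φ χ]] must be the function: [ζ [φ χ]] : ((e → e) → t).
For [ζ [φ χ]] to have type ((e → e) → t) with [φ χ] of type ((t → t) → (e → t)), ζ must be the function: ζ : (((t → t) → (e → t)) → ((e → e) → t)).

(((t → t) → (e → t)) → ((e → e) → t))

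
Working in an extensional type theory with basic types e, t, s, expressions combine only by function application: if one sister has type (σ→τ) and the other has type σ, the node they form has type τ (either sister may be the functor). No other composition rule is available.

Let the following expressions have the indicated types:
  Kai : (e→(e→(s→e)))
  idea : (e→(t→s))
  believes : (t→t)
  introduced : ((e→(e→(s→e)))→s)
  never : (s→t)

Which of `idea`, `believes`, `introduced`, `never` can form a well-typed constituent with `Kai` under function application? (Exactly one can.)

idea : (e→(t→s)) — does not combine with Kai.
believes : (t→t) — does not combine with Kai.
introduced — combines: introduced : ((e→(e→(s→e)))→s) takes Kai : (e→(e→(s→e))) as argument, giving s.
never : (s→t) — does not combine with Kai.

introduced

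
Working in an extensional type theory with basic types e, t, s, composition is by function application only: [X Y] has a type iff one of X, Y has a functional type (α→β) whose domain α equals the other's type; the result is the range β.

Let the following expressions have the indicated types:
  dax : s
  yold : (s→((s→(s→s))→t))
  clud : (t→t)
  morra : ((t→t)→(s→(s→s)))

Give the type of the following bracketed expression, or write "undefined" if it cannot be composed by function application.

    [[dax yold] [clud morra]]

[dax yold]: functor yold : (s→((s→(s→s))→t)), argument dax : s; result ((s→(s→s))→t).
[clud morra]: functor morra : ((t→t)→(s→(s→s))), argument clud : (t→t); result (s→(s→s)).
[[dax yold] [clud morra]]: functor [dax yold] : ((s→(s→s))→t), argument [clud morra] : (s→(s→s)); result t.

t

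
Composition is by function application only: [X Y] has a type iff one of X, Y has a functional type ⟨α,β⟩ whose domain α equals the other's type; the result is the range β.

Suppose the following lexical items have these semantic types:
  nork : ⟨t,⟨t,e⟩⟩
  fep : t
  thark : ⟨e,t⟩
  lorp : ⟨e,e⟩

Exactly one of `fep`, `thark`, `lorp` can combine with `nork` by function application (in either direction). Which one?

fep — combines: nork : ⟨t,⟨t,e⟩⟩ takes fep : t as argument, giving ⟨t,e⟩.
thark : ⟨e,t⟩ — no; nork wants t, and thark wants e.
lorp : ⟨e,e⟩ — no; nork wants t, and lorp wants e.

fep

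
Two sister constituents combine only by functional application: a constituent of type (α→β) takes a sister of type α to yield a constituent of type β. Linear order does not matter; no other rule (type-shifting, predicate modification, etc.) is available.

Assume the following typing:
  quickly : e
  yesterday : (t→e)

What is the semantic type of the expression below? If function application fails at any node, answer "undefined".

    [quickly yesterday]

At [quickly yesterday]: neither e nor (t→e) can take the other as argument; the node is ill-typed.

undefined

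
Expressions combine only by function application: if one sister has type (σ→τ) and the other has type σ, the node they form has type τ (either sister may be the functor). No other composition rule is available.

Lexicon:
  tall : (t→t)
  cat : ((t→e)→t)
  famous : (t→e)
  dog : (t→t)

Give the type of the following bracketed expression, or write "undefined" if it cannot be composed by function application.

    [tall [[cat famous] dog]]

[cat famous] — cat of type ((t→e)→t) combines with famous of type (t→e): type t.
[[cat famous] dog] — dog of type (t→t) combines with [cat famous] of type t: type t.
[tall [[cat famous] dog]] — tall of type (t→t) combines with [[cat famous] dog] of type t: type t.

t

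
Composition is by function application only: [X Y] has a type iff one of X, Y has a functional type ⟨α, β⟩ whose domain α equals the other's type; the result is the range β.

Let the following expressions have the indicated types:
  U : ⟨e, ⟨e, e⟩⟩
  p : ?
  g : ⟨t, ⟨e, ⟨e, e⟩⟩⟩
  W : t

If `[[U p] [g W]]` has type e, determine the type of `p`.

⟨⟨e, ⟨e, e⟩⟩, ⟨⟨e, ⟨e, e⟩⟩, e⟩⟩

[[U p] [g W]] must have type e. The sister [g W] has type ⟨e, ⟨e, e⟩⟩; that is not a function onto e, so [U p] must be the functor, of type ⟨⟨e, ⟨e, e⟩⟩, e⟩.
[U p] must have type ⟨⟨e, ⟨e, e⟩⟩, e⟩. The sister U has type ⟨e, ⟨e, e⟩⟩; that is not a function onto ⟨⟨e, ⟨e, e⟩⟩, e⟩, so p must be the functor, of type ⟨⟨e, ⟨e, e⟩⟩, ⟨⟨e, ⟨e, e⟩⟩, e⟩⟩.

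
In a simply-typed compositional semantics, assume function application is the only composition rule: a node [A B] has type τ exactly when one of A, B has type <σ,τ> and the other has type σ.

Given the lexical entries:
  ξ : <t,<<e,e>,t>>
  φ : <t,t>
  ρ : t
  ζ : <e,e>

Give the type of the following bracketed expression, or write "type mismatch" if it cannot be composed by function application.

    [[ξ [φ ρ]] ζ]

[φ ρ]: <t,t> applied to t yields t.
[ξ [φ ρ]]: <t,<<e,e>,t>> applied to t yields <<e,e>,t>.
[[ξ [φ ρ]] ζ]: <<e,e>,t> applied to <e,e> yields t.

t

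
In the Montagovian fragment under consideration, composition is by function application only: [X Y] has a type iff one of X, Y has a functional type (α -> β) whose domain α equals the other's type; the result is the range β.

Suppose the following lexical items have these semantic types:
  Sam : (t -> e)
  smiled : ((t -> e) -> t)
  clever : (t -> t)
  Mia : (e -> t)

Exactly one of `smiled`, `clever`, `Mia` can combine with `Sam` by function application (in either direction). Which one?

smiled — combines: smiled : ((t -> e) -> t) takes Sam : (t -> e) as argument, giving t.
clever : (t -> t) — Sam needs t; clever needs t; neither fits.
Mia : (e -> t) — Sam needs t; Mia needs e; neither fits.

smiled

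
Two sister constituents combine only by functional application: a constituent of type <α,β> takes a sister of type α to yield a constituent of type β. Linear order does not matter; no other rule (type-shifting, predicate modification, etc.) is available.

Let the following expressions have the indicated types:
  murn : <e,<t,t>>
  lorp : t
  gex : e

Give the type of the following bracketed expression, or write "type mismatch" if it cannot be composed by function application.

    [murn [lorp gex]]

[lorp gex]: t with e — neither is a function whose domain matches the other; composition fails here.

type mismatch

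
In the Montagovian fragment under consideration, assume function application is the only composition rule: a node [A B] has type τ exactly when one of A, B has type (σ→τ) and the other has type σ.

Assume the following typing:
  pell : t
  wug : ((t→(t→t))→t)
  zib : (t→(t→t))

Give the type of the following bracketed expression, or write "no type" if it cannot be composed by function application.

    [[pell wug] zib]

[pell wug]: t and ((t→(t→t))→t) cannot combine by function application — type clash.

no type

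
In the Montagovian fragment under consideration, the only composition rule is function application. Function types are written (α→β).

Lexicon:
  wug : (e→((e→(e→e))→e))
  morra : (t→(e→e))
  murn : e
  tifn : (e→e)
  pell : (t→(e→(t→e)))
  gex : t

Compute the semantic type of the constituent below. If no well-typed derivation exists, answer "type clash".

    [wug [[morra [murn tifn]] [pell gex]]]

type clash

[murn tifn] — tifn of type (e→e) combines with murn of type e: type e.
At [morra [murn tifn]]: neither (t→(e→e)) nor e can take the other as argument; the node is ill-typed.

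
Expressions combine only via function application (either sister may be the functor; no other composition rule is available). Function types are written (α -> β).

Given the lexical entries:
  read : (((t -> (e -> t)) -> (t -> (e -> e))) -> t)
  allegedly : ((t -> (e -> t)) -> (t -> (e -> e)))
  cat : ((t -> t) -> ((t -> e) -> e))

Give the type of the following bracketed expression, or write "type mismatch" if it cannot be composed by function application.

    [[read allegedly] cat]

[read allegedly]: functor read : (((t -> (e -> t)) -> (t -> (e -> e))) -> t), argument allegedly : ((t -> (e -> t)) -> (t -> (e -> e))); result t.
At [[read allegedly] cat]: neither t nor ((t -> t) -> ((t -> e) -> e)) can take the other as argument; the node is ill-typed.

type mismatch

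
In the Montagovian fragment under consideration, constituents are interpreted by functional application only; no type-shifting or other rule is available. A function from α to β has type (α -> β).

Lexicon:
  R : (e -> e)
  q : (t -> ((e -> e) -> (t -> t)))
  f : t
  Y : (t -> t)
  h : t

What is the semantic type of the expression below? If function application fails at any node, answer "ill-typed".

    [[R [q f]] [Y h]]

t

[q f]: functor q : (t -> ((e -> e) -> (t -> t))), argument f : t; result ((e -> e) -> (t -> t)).
[R [q f]]: functor [q f] : ((e -> e) -> (t -> t)), argument R : (e -> e); result (t -> t).
[Y h]: functor Y : (t -> t), argument h : t; result t.
[[R [q f]] [Y h]]: functor [R [q f]] : (t -> t), argument [Y h] : t; result t.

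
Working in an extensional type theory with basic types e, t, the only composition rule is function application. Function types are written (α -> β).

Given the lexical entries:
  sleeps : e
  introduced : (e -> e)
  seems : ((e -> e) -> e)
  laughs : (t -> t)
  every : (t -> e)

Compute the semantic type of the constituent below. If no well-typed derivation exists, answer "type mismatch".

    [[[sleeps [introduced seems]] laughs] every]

[introduced seems] — seems of type ((e -> e) -> e) combines with introduced of type (e -> e): type e.
At [sleeps [introduced seems]]: neither e nor e can take the other as argument; the node is ill-typed.

type mismatch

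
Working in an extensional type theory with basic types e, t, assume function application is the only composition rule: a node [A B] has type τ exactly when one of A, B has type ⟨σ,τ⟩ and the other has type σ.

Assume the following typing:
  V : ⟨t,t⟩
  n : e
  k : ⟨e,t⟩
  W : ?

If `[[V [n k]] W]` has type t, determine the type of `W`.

[[V [n k]] W] is required to be t. [V [n k]] : t cannot yield t as functor, so W : ⟨t,t⟩.

⟨t,t⟩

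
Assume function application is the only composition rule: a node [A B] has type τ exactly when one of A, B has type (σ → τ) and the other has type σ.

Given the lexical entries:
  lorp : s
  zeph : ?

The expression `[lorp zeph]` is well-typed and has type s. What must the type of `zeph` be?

(s → s)

[lorp zeph] must have type s. The sister lorp has type s; that is not a function onto s, so zeph must be the functor, of type (s → s).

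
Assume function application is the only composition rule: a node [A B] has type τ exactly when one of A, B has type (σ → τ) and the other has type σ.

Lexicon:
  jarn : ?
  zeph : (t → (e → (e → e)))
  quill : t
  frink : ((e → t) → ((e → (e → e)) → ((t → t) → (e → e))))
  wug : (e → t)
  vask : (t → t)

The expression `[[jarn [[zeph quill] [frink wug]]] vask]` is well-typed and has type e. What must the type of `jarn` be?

(((t → t) → (e → e)) → ((t → t) → e))

[[jarn [[zeph quill] [frink wug]]] vask] is required to be e. vask : (t → t) cannot yield e as functor, so [jarn [[zeph quill] [frink wug]]] : ((t → t) → e).
[jarn [[zeph quill] [frink wug]]] is required to be ((t → t) → e). [[zeph quill] [frink wug]] : ((t → t) → (e → e)) cannot yield ((t → t) → e) as functor, so jarn : (((t → t) → (e → e)) → ((t → t) → e)).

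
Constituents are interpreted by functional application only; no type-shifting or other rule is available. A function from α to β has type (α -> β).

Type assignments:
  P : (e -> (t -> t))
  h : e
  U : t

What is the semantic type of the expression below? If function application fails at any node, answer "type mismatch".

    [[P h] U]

[P h]: functor P : (e -> (t -> t)), argument h : e; result (t -> t).
[[P h] U]: functor [P h] : (t -> t), argument U : t; result t.

t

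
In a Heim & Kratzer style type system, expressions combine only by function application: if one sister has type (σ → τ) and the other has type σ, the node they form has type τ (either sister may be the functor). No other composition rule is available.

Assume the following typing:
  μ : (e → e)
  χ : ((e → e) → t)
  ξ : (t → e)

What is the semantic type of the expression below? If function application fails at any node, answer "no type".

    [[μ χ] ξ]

[μ χ]: χ is ((e → e) → t), μ is (e → e); result t.
[[μ χ] ξ]: ξ is (t → e), [μ χ] is t; result e.

e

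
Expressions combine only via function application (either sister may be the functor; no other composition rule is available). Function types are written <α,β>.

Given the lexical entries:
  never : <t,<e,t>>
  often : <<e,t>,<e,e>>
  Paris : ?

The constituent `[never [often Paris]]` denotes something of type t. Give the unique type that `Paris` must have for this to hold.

[never [often Paris]] must have type t. The sister never has type <t,<e,t>>; that is not a function onto t, so [often Paris] must be the functor, of type <<t,<e,t>>,t>.
[often Paris] must have type <<t,<e,t>>,t>. The sister often has type <<e,t>,<e,e>>; that is not a function onto <<t,<e,t>>,t>, so Paris must be the functor, of type <<<e,t>,<e,e>>,<<t,<e,t>>,t>>.

<<<e,t>,<e,e>>,<<t,<e,t>>,t>>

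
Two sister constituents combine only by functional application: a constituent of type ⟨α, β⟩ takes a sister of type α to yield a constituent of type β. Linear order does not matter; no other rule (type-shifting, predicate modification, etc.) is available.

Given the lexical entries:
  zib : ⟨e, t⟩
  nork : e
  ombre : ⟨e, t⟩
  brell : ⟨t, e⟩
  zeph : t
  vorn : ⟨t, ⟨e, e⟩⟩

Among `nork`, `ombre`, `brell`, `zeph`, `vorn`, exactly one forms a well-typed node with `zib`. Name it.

nork

nork — combines: zib : ⟨e, t⟩ takes nork : e as argument, giving t.
ombre : ⟨e, t⟩ — zib needs e; ombre needs e; neither fits.
brell : ⟨t, e⟩ — zib needs e; brell needs t; neither fits.
zeph : t — zib needs e; zeph needs nothing (atomic); neither fits.
vorn : ⟨t, ⟨e, e⟩⟩ — zib needs e; vorn needs t; neither fits.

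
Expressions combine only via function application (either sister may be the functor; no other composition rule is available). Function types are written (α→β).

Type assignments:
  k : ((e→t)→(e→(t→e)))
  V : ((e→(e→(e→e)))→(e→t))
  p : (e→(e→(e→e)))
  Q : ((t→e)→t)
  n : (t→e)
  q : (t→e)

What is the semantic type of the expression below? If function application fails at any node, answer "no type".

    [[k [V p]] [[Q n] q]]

[V p] — V of type ((e→(e→(e→e)))→(e→t)) combines with p of type (e→(e→(e→e))): type (e→t).
[k [V p]] — k of type ((e→t)→(e→(t→e))) combines with [V p] of type (e→t): type (e→(t→e)).
[Q n] — Q of type ((t→e)→t) combines with n of type (t→e): type t.
[[Q n] q] — q of type (t→e) combines with [Q n] of type t: type e.
[[k [V p]] [[Q n] q]] — [k [V p]] of type (e→(t→e)) combines with [[Q n] q] of type e: type (t→e).

(t→e)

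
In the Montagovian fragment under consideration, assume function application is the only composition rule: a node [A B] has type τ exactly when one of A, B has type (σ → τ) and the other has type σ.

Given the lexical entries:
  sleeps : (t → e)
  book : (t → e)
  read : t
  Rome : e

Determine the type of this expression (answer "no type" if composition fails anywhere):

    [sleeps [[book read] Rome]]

no type

[book read]: (t → e) applied to t yields e.
[[book read] Rome]: e and e cannot combine by function application — type clash.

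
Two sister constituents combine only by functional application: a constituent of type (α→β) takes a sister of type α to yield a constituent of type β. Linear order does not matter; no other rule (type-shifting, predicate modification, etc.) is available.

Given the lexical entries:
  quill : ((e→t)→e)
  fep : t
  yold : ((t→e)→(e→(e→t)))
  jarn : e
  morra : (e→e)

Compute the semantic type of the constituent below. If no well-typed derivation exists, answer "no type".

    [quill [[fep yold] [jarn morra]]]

[fep yold]: t with ((t→e)→(e→(e→t))) — neither is a function whose domain matches the other; composition fails here.

no type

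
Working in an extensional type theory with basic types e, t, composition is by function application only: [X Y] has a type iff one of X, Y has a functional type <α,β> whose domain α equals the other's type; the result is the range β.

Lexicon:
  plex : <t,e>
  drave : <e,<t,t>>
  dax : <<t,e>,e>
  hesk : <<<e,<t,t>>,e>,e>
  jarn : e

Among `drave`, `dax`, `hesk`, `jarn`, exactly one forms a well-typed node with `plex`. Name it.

dax

drave : <e,<t,t>> — neither side's domain matches the other.
dax — combines: dax : <<t,e>,e> takes plex : <t,e> as argument, giving e.
hesk : <<<e,<t,t>>,e>,e> — neither side's domain matches the other.
jarn : e — neither side's domain matches the other.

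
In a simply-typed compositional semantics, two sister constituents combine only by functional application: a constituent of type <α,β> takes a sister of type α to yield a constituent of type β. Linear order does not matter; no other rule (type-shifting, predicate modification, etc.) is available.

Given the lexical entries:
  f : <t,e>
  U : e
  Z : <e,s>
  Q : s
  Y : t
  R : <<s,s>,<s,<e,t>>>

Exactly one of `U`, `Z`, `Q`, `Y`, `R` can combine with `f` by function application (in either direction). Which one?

Y

U : e — does not combine with f.
Z : <e,s> — does not combine with f.
Q : s — does not combine with f.
Y — combines: f : <t,e> takes Y : t as argument, giving e.
R : <<s,s>,<s,<e,t>>> — does not combine with f.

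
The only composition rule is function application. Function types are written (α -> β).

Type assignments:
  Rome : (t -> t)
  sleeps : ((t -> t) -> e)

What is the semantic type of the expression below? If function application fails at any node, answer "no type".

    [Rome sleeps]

[Rome sleeps] — sleeps of type ((t -> t) -> e) combines with Rome of type (t -> t): type e.

e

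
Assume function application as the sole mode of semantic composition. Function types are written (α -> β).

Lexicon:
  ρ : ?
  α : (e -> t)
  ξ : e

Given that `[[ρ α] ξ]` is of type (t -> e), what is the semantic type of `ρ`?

For [[ρ α] ξ] to have type (t -> e) with ξ of type e, [ρ α] must be the function: [ρ α] : (e -> (t -> e)).
For [ρ α] to have type (e -> (t -> e)) with α of type (e -> t), ρ must be the function: ρ : ((e -> t) -> (e -> (t -> e))).

((e -> t) -> (e -> (t -> e)))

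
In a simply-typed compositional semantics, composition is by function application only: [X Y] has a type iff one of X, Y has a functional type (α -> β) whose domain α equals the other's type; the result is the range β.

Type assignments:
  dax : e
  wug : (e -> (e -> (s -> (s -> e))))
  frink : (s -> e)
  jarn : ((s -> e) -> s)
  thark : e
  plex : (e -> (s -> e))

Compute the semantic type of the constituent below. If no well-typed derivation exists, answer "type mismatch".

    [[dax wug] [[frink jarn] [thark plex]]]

[dax wug] — wug of type (e -> (e -> (s -> (s -> e)))) combines with dax of type e: type (e -> (s -> (s -> e))).
[frink jarn] — jarn of type ((s -> e) -> s) combines with frink of type (s -> e): type s.
[thark plex] — plex of type (e -> (s -> e)) combines with thark of type e: type (s -> e).
[[frink jarn] [thark plex]] — [thark plex] of type (s -> e) combines with [frink jarn] of type s: type e.
[[dax wug] [[frink jarn] [thark plex]]] — [dax wug] of type (e -> (s -> (s -> e))) combines with [[frink jarn] [thark plex]] of type e: type (s -> (s -> e)).

(s -> (s -> e))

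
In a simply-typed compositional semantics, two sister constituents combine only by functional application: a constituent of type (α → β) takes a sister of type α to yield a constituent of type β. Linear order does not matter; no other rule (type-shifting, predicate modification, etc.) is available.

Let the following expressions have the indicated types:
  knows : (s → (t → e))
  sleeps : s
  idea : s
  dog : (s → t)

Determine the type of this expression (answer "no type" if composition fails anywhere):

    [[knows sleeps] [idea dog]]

[knows sleeps]: knows is (s → (t → e)), sleeps is s; result (t → e).
[idea dog]: dog is (s → t), idea is s; result t.
[[knows sleeps] [idea dog]]: [knows sleeps] is (t → e), [idea dog] is t; result e.

e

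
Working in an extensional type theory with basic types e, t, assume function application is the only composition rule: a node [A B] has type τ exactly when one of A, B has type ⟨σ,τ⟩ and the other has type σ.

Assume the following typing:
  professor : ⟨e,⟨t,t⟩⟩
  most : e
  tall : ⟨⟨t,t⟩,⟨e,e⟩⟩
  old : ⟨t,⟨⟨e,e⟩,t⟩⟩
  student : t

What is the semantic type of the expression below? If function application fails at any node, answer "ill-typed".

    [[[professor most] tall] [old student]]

At [professor most], professor : ⟨e,⟨t,t⟩⟩ takes most : e, giving ⟨t,t⟩.
At [[professor most] tall], tall : ⟨⟨t,t⟩,⟨e,e⟩⟩ takes [professor most] : ⟨t,t⟩, giving ⟨e,e⟩.
At [old student], old : ⟨t,⟨⟨e,e⟩,t⟩⟩ takes student : t, giving ⟨⟨e,e⟩,t⟩.
At [[[professor most] tall] [old student]], [old student] : ⟨⟨e,e⟩,t⟩ takes [[professor most] tall] : ⟨e,e⟩, giving t.

t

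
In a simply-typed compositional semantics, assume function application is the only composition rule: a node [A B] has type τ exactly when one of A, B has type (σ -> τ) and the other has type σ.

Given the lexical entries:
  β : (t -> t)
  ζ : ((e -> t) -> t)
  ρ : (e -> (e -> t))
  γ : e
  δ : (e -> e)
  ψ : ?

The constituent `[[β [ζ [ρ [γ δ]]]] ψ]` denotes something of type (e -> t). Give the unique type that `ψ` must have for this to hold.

[[β [ζ [ρ [γ δ]]]] ψ] must have type (e -> t). The sister [β [ζ [ρ [γ δ]]]] has type t; that is not a function onto (e -> t), so ψ must be the functor, of type (t -> (e -> t)).

(t -> (e -> t))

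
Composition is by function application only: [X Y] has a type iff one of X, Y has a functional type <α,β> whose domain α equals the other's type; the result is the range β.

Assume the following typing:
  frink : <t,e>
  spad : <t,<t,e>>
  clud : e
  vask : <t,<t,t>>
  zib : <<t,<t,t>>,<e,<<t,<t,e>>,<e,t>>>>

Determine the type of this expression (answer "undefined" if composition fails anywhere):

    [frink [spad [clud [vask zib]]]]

[vask zib] — zib of type <<t,<t,t>>,<e,<<t,<t,e>>,<e,t>>>> combines with vask of type <t,<t,t>>: type <e,<<t,<t,e>>,<e,t>>>.
[clud [vask zib]] — [vask zib] of type <e,<<t,<t,e>>,<e,t>>> combines with clud of type e: type <<t,<t,e>>,<e,t>>.
[spad [clud [vask zib]]] — [clud [vask zib]] of type <<t,<t,e>>,<e,t>> combines with spad of type <t,<t,e>>: type <e,t>.
[frink [spad [clud [vask zib]]]]: <t,e> and <e,t> cannot combine by function application — type clash.

undefined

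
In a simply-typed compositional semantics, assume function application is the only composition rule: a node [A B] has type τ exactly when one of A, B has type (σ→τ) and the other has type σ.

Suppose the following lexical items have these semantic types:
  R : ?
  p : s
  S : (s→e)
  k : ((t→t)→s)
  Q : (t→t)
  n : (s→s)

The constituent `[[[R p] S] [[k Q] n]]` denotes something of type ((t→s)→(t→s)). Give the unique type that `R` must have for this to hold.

(s→((s→e)→(s→((t→s)→(t→s)))))

[[[R p] S] [[k Q] n]] must have type ((t→s)→(t→s)). The sister [[k Q] n] has type s; that is not a function onto ((t→s)→(t→s)), so [[R p] S] must be the functor, of type (s→((t→s)→(t→s))).
[[R p] S] must have type (s→((t→s)→(t→s))). The sister S has type (s→e); that is not a function onto (s→((t→s)→(t→s))), so [R p] must be the functor, of type ((s→e)→(s→((t→s)→(t→s)))).
[R p] must have type ((s→e)→(s→((t→s)→(t→s)))). The sister p has type s; that is not a function onto ((s→e)→(s→((t→s)→(t→s)))), so R must be the functor, of type (s→((s→e)→(s→((t→s)→(t→s))))).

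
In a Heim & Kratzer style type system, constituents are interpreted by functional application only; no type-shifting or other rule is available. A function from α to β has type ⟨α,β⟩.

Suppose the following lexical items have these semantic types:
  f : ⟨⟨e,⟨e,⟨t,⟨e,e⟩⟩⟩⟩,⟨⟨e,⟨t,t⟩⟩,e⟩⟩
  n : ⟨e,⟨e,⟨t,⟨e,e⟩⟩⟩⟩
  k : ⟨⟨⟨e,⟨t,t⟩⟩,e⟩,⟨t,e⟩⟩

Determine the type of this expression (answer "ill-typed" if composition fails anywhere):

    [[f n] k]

[f n]: ⟨⟨e,⟨e,⟨t,⟨e,e⟩⟩⟩⟩,⟨⟨e,⟨t,t⟩⟩,e⟩⟩ applied to ⟨e,⟨e,⟨t,⟨e,e⟩⟩⟩⟩ yields ⟨⟨e,⟨t,t⟩⟩,e⟩.
[[f n] k]: ⟨⟨⟨e,⟨t,t⟩⟩,e⟩,⟨t,e⟩⟩ applied to ⟨⟨e,⟨t,t⟩⟩,e⟩ yields ⟨t,e⟩.

⟨t,e⟩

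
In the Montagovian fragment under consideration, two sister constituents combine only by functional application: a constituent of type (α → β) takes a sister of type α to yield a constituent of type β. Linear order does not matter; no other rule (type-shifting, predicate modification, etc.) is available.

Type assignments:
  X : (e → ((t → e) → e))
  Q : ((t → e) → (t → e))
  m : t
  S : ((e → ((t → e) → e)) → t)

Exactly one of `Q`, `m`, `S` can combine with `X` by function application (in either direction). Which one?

Q : ((t → e) → (t → e)) — no; X wants e, and Q wants (t → e).
m : t — no; X wants e, and m wants nothing (atomic).
S — combines: S : ((e → ((t → e) → e)) → t) takes X : (e → ((t → e) → e)) as argument, giving t.

S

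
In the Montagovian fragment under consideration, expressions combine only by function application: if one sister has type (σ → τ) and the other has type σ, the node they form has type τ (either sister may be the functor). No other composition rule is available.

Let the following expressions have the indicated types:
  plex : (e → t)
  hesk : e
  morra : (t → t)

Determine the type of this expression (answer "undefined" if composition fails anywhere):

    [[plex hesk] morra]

t

[plex hesk]: (e → t) applied to e yields t.
[[plex hesk] morra]: (t → t) applied to t yields t.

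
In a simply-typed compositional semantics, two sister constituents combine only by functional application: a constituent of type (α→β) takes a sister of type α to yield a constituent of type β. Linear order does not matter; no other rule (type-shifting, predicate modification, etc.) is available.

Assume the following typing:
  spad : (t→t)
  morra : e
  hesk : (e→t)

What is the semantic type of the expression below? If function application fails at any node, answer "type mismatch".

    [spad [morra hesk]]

At [morra hesk], hesk : (e→t) takes morra : e, giving t.
At [spad [morra hesk]], spad : (t→t) takes [morra hesk] : t, giving t.

t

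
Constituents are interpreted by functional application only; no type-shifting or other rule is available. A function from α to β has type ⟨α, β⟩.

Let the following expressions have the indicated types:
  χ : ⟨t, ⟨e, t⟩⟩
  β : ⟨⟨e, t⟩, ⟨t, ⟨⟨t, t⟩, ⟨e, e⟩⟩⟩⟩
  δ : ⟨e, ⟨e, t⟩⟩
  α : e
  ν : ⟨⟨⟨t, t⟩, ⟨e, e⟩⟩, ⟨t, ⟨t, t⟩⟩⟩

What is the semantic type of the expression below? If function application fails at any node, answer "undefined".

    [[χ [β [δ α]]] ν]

undefined

[δ α]: δ is ⟨e, ⟨e, t⟩⟩, α is e; result ⟨e, t⟩.
[β [δ α]]: β is ⟨⟨e, t⟩, ⟨t, ⟨⟨t, t⟩, ⟨e, e⟩⟩⟩⟩, [δ α] is ⟨e, t⟩; result ⟨t, ⟨⟨t, t⟩, ⟨e, e⟩⟩⟩.
[χ [β [δ α]]]: ⟨t, ⟨e, t⟩⟩ and ⟨t, ⟨⟨t, t⟩, ⟨e, e⟩⟩⟩ cannot combine by function application — type clash.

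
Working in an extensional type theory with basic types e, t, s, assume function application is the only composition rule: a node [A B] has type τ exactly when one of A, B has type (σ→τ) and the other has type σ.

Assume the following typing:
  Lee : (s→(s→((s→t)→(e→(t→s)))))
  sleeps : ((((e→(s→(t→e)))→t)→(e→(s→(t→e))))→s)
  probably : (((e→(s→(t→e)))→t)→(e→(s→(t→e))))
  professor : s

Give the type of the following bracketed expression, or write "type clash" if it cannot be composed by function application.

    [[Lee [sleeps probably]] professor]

[sleeps probably] — sleeps of type ((((e→(s→(t→e)))→t)→(e→(s→(t→e))))→s) combines with probably of type (((e→(s→(t→e)))→t)→(e→(s→(t→e)))): type s.
[Lee [sleeps probably]] — Lee of type (s→(s→((s→t)→(e→(t→s))))) combines with [sleeps probably] of type s: type (s→((s→t)→(e→(t→s)))).
[[Lee [sleeps probably]] professor] — [Lee [sleeps probably]] of type (s→((s→t)→(e→(t→s)))) combines with professor of type s: type ((s→t)→(e→(t→s))).

((s→t)→(e→(t→s)))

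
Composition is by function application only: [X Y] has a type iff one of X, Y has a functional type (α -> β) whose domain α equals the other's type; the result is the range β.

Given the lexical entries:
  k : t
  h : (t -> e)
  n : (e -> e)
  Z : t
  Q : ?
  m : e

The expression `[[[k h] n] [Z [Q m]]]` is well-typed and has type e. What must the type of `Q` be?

(e -> (t -> (e -> e)))

[[[k h] n] [Z [Q m]]] is required to be e. [[k h] n] : e cannot yield e as functor, so [Z [Q m]] : (e -> e).
[Z [Q m]] is required to be (e -> e). Z : t cannot yield (e -> e) as functor, so [Q m] : (t -> (e -> e)).
[Q m] is required to be (t -> (e -> e)). m : e cannot yield (t -> (e -> e)) as functor, so Q : (e -> (t -> (e -> e))).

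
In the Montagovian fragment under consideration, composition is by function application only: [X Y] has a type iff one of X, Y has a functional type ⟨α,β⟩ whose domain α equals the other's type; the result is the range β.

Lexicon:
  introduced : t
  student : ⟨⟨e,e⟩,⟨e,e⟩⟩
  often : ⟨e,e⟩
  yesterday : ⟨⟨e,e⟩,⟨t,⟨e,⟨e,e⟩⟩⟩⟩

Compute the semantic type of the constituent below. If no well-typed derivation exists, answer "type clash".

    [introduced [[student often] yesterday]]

⟨e,⟨e,e⟩⟩

At [student often], student : ⟨⟨e,e⟩,⟨e,e⟩⟩ takes often : ⟨e,e⟩, giving ⟨e,e⟩.
At [[student often] yesterday], yesterday : ⟨⟨e,e⟩,⟨t,⟨e,⟨e,e⟩⟩⟩⟩ takes [student often] : ⟨e,e⟩, giving ⟨t,⟨e,⟨e,e⟩⟩⟩.
At [introduced [[student often] yesterday]], [[student often] yesterday] : ⟨t,⟨e,⟨e,e⟩⟩⟩ takes introduced : t, giving ⟨e,⟨e,e⟩⟩.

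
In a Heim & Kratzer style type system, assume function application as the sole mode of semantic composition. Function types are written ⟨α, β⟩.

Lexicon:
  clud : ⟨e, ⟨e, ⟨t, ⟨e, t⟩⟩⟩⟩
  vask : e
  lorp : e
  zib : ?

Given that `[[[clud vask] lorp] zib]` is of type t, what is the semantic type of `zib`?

⟨⟨t, ⟨e, t⟩⟩, t⟩

At [[[clud vask] lorp] zib] (required: t): [[clud vask] lorp] is ⟨t, ⟨e, t⟩⟩, which is not a function with range t; hence zib is the functor — type ⟨⟨t, ⟨e, t⟩⟩, t⟩.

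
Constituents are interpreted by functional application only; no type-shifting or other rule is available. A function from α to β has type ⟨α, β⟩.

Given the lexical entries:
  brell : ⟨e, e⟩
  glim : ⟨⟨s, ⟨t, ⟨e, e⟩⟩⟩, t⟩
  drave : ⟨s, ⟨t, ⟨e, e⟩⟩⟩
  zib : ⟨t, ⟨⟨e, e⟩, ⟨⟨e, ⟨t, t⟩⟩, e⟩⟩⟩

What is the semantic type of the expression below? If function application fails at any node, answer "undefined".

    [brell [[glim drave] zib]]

⟨⟨e, ⟨t, t⟩⟩, e⟩

[glim drave]: functor glim : ⟨⟨s, ⟨t, ⟨e, e⟩⟩⟩, t⟩, argument drave : ⟨s, ⟨t, ⟨e, e⟩⟩⟩; result t.
[[glim drave] zib]: functor zib : ⟨t, ⟨⟨e, e⟩, ⟨⟨e, ⟨t, t⟩⟩, e⟩⟩⟩, argument [glim drave] : t; result ⟨⟨e, e⟩, ⟨⟨e, ⟨t, t⟩⟩, e⟩⟩.
[brell [[glim drave] zib]]: functor [[glim drave] zib] : ⟨⟨e, e⟩, ⟨⟨e, ⟨t, t⟩⟩, e⟩⟩, argument brell : ⟨e, e⟩; result ⟨⟨e, ⟨t, t⟩⟩, e⟩.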